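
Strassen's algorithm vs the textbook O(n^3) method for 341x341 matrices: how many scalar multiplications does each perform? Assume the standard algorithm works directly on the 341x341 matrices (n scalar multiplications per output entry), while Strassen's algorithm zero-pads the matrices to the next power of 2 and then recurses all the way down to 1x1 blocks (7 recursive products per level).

Matrix multiplication for 341x341 matrices:

Strassen's algorithm requires power-of-2 dimensions. Pad 341x341 to 512x512 (next power of 2).

Standard algorithm: 341^3 = 39651821 multiplications
Strassen's algorithm: 7^(log2(512)) = 7^9 = 40353607 multiplications
Difference: 39651821 - 40353607 = -701786 (Strassen uses MORE here due to padding overhead — for small or just-over-power-of-2 n, padding can outweigh the per-level savings)

Standard: 39651821 multiplications (341^3). Strassen: 40353607 multiplications (7^9, after padding to 512x512). Strassen reduces 8 recursive multiplications to 7 at each level.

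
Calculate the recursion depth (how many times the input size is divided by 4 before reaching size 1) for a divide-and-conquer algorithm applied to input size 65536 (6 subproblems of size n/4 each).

For divide and conquer with division factor 4:

Problem sizes at each level:
Level 0: 65536
Level 1: 16384
Level 2: 4096
Level 3: 1024
Level 4: 256
Level 5: 64
Level 6: 16
Level 7: 4
Level 8: 1

The root is level 0 and the size-1 base case is level 8 (the tree spans levels 0 through 8, i.e. 9 levels counting the root), so the depth is the number of divisions: log_4(65536) = 8

The recursion tree depth is log_4(65536) = 8. At each level, the problem size is divided by 4, so it takes 8 divisions to reduce to a base case of size 1. The algorithm makes 6 recursive calls at each level.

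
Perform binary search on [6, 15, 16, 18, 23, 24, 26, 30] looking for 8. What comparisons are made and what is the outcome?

Binary search for 8 in [6, 15, 16, 18, 23, 24, 26, 30]:

lo=0, hi=7, mid=3, arr[mid]=18 -> 18 > 8, search left half
lo=0, hi=2, mid=1, arr[mid]=15 -> 15 > 8, search left half
lo=0, hi=0, mid=0, arr[mid]=6 -> 6 < 8, search right half
lo=1 > hi=0, target 8 not found

Binary search determines that 8 is not in the array after 3 comparisons. The search space was exhausted without finding the target.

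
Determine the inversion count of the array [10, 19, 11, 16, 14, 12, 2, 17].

Finding inversions in [10, 19, 11, 16, 14, 12, 2, 17]:

(0, 6): arr[0]=10 > arr[6]=2
(1, 2): arr[1]=19 > arr[2]=11
(1, 3): arr[1]=19 > arr[3]=16
(1, 4): arr[1]=19 > arr[4]=14
(1, 5): arr[1]=19 > arr[5]=12
(1, 6): arr[1]=19 > arr[6]=2
(1, 7): arr[1]=19 > arr[7]=17
(2, 6): arr[2]=11 > arr[6]=2
(3, 4): arr[3]=16 > arr[4]=14
(3, 5): arr[3]=16 > arr[5]=12
(3, 6): arr[3]=16 > arr[6]=2
(4, 5): arr[4]=14 > arr[5]=12
(4, 6): arr[4]=14 > arr[6]=2
(5, 6): arr[5]=12 > arr[6]=2

Total inversions: 14

The array has 14 inversion(s): (0,6), (1,2), (1,3), (1,4), (1,5), (1,6), (1,7), (2,6), (3,4), (3,5), (3,6), (4,5), (4,6), (5,6). Each pair (i,j) satisfies i < j and arr[i] > arr[j].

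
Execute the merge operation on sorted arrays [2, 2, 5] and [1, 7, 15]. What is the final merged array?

Merging process:

Compare 2 vs 1: take 1 from right. Merged: [1]
Compare 2 vs 7: take 2 from left. Merged: [1, 2]
Compare 2 vs 7: take 2 from left. Merged: [1, 2, 2]
Compare 5 vs 7: take 5 from left. Merged: [1, 2, 2, 5]
Append remaining from right: [7, 15]. Merged: [1, 2, 2, 5, 7, 15]

Final merged array: [1, 2, 2, 5, 7, 15]
Total comparisons: 4

The merged array is [1, 2, 2, 5, 7, 15], requiring 4 comparisons. The merge step runs in O(n) time where n is the total number of elements.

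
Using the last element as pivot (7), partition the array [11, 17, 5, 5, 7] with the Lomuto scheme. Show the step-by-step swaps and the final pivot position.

Lomuto partition with pivot = 7:

Initial array: [11, 17, 5, 5, 7]

arr[0]=11 > 7: no swap
arr[1]=17 > 7: no swap
arr[2]=5 <= 7: swap with position 0, array becomes [5, 17, 11, 5, 7]
arr[3]=5 <= 7: swap with position 1, array becomes [5, 5, 11, 17, 7]

Place pivot at position 2: [5, 5, 7, 17, 11]
Pivot position: 2

After partitioning with pivot 7, the array becomes [5, 5, 7, 17, 11]. The pivot is placed at index 2. All elements to the left of the pivot are <= 7, and all elements to the right are > 7.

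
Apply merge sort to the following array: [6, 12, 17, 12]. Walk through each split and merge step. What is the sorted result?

Merge sort trace:

Split: [6, 12, 17, 12] -> [6, 12] and [17, 12]
  Split: [6, 12] -> [6] and [12]
  Merge: [6] + [12] -> [6, 12]
  Split: [17, 12] -> [17] and [12]
  Merge: [17] + [12] -> [12, 17]
Merge: [6, 12] + [12, 17] -> [6, 12, 12, 17]

Final sorted array: [6, 12, 12, 17]

The merge sort proceeds by recursively splitting the array and merging sorted halves.
After all merges, the sorted array is [6, 12, 12, 17].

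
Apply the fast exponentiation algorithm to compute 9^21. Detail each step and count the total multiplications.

Computing 9^21 by squaring (build up from 9^1; each line after the first costs one multiplication):

9^1 = 9
9^2 = (9^1)^2 = 9^2 = 81
9^4 = (9^2)^2 = 81^2 = 6561
9^5 = 9 * 9^4 = 9 * 6561 = 59049
9^10 = (9^5)^2 = 59049^2 = 3486784401
9^20 = (9^10)^2 = 3486784401^2 = 12157665459056928801
9^21 = 9 * 9^20 = 9 * 12157665459056928801 = 109418989131512359209

Result: 109418989131512359209
Multiplications needed: 6 (6 lines after 9^1)

9^21 = 109418989131512359209. Using exponentiation by squaring, this requires 6 multiplications. The key idea: if the exponent is even, square the half-power; if odd, multiply by the base once.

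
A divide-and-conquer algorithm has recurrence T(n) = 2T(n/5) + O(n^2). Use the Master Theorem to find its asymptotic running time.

Master Theorem for T(n) = 2T(n/5) + O(n^2):

a = 2, b = 5, c = 2
log_b(a) = log_5(2) = 0.4307

Case 3: c = 2 > log_5(2) = 0.4307
T(n) = O(n^2) = O(n^2)

For T(n) = 2T(n/5) + O(n^2): log_5(2) = 0.4307. This is Case 3 of the Master Theorem (c > log_b(a), work dominated by root), giving O(n^2).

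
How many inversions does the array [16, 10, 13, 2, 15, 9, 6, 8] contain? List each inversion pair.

Finding inversions in [16, 10, 13, 2, 15, 9, 6, 8]:

(0, 1): arr[0]=16 > arr[1]=10
(0, 2): arr[0]=16 > arr[2]=13
(0, 3): arr[0]=16 > arr[3]=2
(0, 4): arr[0]=16 > arr[4]=15
(0, 5): arr[0]=16 > arr[5]=9
(0, 6): arr[0]=16 > arr[6]=6
(0, 7): arr[0]=16 > arr[7]=8
(1, 3): arr[1]=10 > arr[3]=2
(1, 5): arr[1]=10 > arr[5]=9
(1, 6): arr[1]=10 > arr[6]=6
(1, 7): arr[1]=10 > arr[7]=8
(2, 3): arr[2]=13 > arr[3]=2
(2, 5): arr[2]=13 > arr[5]=9
(2, 6): arr[2]=13 > arr[6]=6
(2, 7): arr[2]=13 > arr[7]=8
(4, 5): arr[4]=15 > arr[5]=9
(4, 6): arr[4]=15 > arr[6]=6
(4, 7): arr[4]=15 > arr[7]=8
(5, 6): arr[5]=9 > arr[6]=6
(5, 7): arr[5]=9 > arr[7]=8

Total inversions: 20

The array has 20 inversion(s): (0,1), (0,2), (0,3), (0,4), (0,5), (0,6), (0,7), (1,3), (1,5), (1,6), (1,7), (2,3), (2,5), (2,6), (2,7), (4,5), (4,6), (4,7), (5,6), (5,7). Each pair (i,j) satisfies i < j and arr[i] > arr[j].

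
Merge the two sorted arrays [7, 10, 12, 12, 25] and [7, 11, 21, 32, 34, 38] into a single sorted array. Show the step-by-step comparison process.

Merging process:

Compare 7 vs 7: take 7 from left. Merged: [7]
Compare 10 vs 7: take 7 from right. Merged: [7, 7]
Compare 10 vs 11: take 10 from left. Merged: [7, 7, 10]
Compare 12 vs 11: take 11 from right. Merged: [7, 7, 10, 11]
Compare 12 vs 21: take 12 from left. Merged: [7, 7, 10, 11, 12]
Compare 12 vs 21: take 12 from left. Merged: [7, 7, 10, 11, 12, 12]
Compare 25 vs 21: take 21 from right. Merged: [7, 7, 10, 11, 12, 12, 21]
Compare 25 vs 32: take 25 from left. Merged: [7, 7, 10, 11, 12, 12, 21, 25]
Append remaining from right: [32, 34, 38]. Merged: [7, 7, 10, 11, 12, 12, 21, 25, 32, 34, 38]

Final merged array: [7, 7, 10, 11, 12, 12, 21, 25, 32, 34, 38]
Total comparisons: 8

The merged array is [7, 7, 10, 11, 12, 12, 21, 25, 32, 34, 38], requiring 8 comparisons. The merge step runs in O(n) time where n is the total number of elements.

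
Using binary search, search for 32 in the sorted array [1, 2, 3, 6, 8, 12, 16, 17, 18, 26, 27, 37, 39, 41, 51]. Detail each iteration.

Binary search for 32 in [1, 2, 3, 6, 8, 12, 16, 17, 18, 26, 27, 37, 39, 41, 51]:

lo=0, hi=14, mid=7, arr[mid]=17 -> 17 < 32, search right half
lo=8, hi=14, mid=11, arr[mid]=37 -> 37 > 32, search left half
lo=8, hi=10, mid=9, arr[mid]=26 -> 26 < 32, search right half
lo=10, hi=10, mid=10, arr[mid]=27 -> 27 < 32, search right half
lo=11 > hi=10, target 32 not found

Binary search determines that 32 is not in the array after 4 comparisons. The search space was exhausted without finding the target.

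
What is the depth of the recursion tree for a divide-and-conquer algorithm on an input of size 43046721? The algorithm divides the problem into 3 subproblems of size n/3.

For divide and conquer with division factor 3:

Problem sizes at each level:
Level 0: 43046721
Level 1: 14348907
Level 2: 4782969
Level 3: 1594323
Level 4: 531441
Level 5: 177147
Level 6: 59049
Level 7: 19683
Level 8: 6561
Level 9: 2187
Level 10: 729
Level 11: 243
Level 12: 81
Level 13: 27
Level 14: 9
Level 15: 3
Level 16: 1

The root is level 0 and the size-1 base case is level 16 (the tree spans levels 0 through 16, i.e. 17 levels counting the root), so the depth is the number of divisions: log_3(43046721) = 16

The recursion tree depth is log_3(43046721) = 16. At each level, the problem size is divided by 3, so it takes 16 divisions to reduce to a base case of size 1. The algorithm makes 3 recursive calls at each level.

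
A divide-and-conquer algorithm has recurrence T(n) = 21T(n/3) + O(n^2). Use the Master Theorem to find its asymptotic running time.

Master Theorem for T(n) = 21T(n/3) + O(n^2):

a = 21, b = 3, c = 2
log_b(a) = log_3(21) = 2.7712

Case 1: c = 2 < log_3(21) = 2.7712
T(n) = O(n^(log_3 21))

For T(n) = 21T(n/3) + O(n^2): log_3(21) = 2.7712. This is Case 1 of the Master Theorem (c < log_b(a), work dominated by leaves), giving O(n^(log_3 21)).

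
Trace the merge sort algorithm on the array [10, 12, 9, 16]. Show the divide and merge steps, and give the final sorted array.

Merge sort trace:

Split: [10, 12, 9, 16] -> [10, 12] and [9, 16]
  Split: [10, 12] -> [10] and [12]
  Merge: [10] + [12] -> [10, 12]
  Split: [9, 16] -> [9] and [16]
  Merge: [9] + [16] -> [9, 16]
Merge: [10, 12] + [9, 16] -> [9, 10, 12, 16]

Final sorted array: [9, 10, 12, 16]

The merge sort proceeds by recursively splitting the array and merging sorted halves.
After all merges, the sorted array is [9, 10, 12, 16].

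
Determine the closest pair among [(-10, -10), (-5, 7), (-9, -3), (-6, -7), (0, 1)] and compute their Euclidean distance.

Computing all pairwise distances among 5 points:

d((-10, -10), (-5, 7)) = 17.72
d((-10, -10), (-9, -3)) = 7.0711
d((-10, -10), (-6, -7)) = 5.0 <-- minimum
d((-10, -10), (0, 1)) = 14.8661
d((-5, 7), (-9, -3)) = 10.7703
d((-5, 7), (-6, -7)) = 14.0357
d((-5, 7), (0, 1)) = 7.8102
d((-9, -3), (-6, -7)) = 5.0 <-- minimum
d((-9, -3), (0, 1)) = 9.8489
d((-6, -7), (0, 1)) = 10.0

Minimum distance: 5.0 (tie among 2 pairs: (-10, -10) and (-6, -7); (-9, -3) and (-6, -7))

The minimum Euclidean distance is 5.0. There is a tie: 2 pairs achieve this minimum — (-10, -10) and (-6, -7); (-9, -3) and (-6, -7). Any of these is a valid closest pair. For 5 points, brute-force pairwise comparison is shown above. For large n, the divide-and-conquer algorithm (sort by x, recurse on halves, check the dividing strip) achieves O(n log n).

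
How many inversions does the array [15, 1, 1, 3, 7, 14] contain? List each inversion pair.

Finding inversions in [15, 1, 1, 3, 7, 14]:

(0, 1): arr[0]=15 > arr[1]=1
(0, 2): arr[0]=15 > arr[2]=1
(0, 3): arr[0]=15 > arr[3]=3
(0, 4): arr[0]=15 > arr[4]=7
(0, 5): arr[0]=15 > arr[5]=14

Total inversions: 5

The array has 5 inversion(s): (0,1), (0,2), (0,3), (0,4), (0,5). Each pair (i,j) satisfies i < j and arr[i] > arr[j].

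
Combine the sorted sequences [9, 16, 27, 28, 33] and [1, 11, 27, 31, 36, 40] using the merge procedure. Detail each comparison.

Merging process:

Compare 9 vs 1: take 1 from right. Merged: [1]
Compare 9 vs 11: take 9 from left. Merged: [1, 9]
Compare 16 vs 11: take 11 from right. Merged: [1, 9, 11]
Compare 16 vs 27: take 16 from left. Merged: [1, 9, 11, 16]
Compare 27 vs 27: take 27 from left. Merged: [1, 9, 11, 16, 27]
Compare 28 vs 27: take 27 from right. Merged: [1, 9, 11, 16, 27, 27]
Compare 28 vs 31: take 28 from left. Merged: [1, 9, 11, 16, 27, 27, 28]
Compare 33 vs 31: take 31 from right. Merged: [1, 9, 11, 16, 27, 27, 28, 31]
Compare 33 vs 36: take 33 from left. Merged: [1, 9, 11, 16, 27, 27, 28, 31, 33]
Append remaining from right: [36, 40]. Merged: [1, 9, 11, 16, 27, 27, 28, 31, 33, 36, 40]

Final merged array: [1, 9, 11, 16, 27, 27, 28, 31, 33, 36, 40]
Total comparisons: 9

The merged array is [1, 9, 11, 16, 27, 27, 28, 31, 33, 36, 40], requiring 9 comparisons. The merge step runs in O(n) time where n is the total number of elements.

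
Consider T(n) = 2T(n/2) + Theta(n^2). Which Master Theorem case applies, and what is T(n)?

Master Theorem for T(n) = 2T(n/2) + O(n^2):

a = 2, b = 2, c = 2
log_b(a) = log_2(2) = 1.0000

Case 3: c = 2 > log_2(2) = 1.0000
T(n) = O(n^2) = O(n^2)

For T(n) = 2T(n/2) + O(n^2): log_2(2) = 1.0000. This is Case 3 of the Master Theorem (c > log_b(a), work dominated by root), giving O(n^2).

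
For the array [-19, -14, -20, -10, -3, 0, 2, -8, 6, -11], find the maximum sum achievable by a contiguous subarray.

Using Kadane's algorithm on [-19, -14, -20, -10, -3, 0, 2, -8, 6, -11]:

Scanning through the array:
Position 1 (value -14): max_ending_here = -14, max_so_far = -14
Position 2 (value -20): max_ending_here = -20, max_so_far = -14
Position 3 (value -10): max_ending_here = -10, max_so_far = -10
Position 4 (value -3): max_ending_here = -3, max_so_far = -3
Position 5 (value 0): max_ending_here = 0, max_so_far = 0
Position 6 (value 2): max_ending_here = 2, max_so_far = 2
Position 7 (value -8): max_ending_here = -6, max_so_far = 2
Position 8 (value 6): max_ending_here = 6, max_so_far = 6
Position 9 (value -11): max_ending_here = -5, max_so_far = 6

Maximum subarray: [6]
Maximum sum: 6

The maximum subarray is [6] with sum 6. This subarray runs from index 8 to index 8.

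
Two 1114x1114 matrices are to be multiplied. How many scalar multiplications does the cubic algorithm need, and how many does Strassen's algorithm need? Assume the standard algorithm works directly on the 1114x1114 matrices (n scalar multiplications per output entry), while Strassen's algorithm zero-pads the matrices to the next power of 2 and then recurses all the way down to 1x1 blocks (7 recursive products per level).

Matrix multiplication for 1114x1114 matrices:

Strassen's algorithm requires power-of-2 dimensions. Pad 1114x1114 to 2048x2048 (next power of 2).

Standard algorithm: 1114^3 = 1382469544 multiplications
Strassen's algorithm: 7^(log2(2048)) = 7^11 = 1977326743 multiplications
Difference: 1382469544 - 1977326743 = -594857199 (Strassen uses MORE here due to padding overhead — for small or just-over-power-of-2 n, padding can outweigh the per-level savings)

Standard: 1382469544 multiplications (1114^3). Strassen: 1977326743 multiplications (7^11, after padding to 2048x2048). Strassen reduces 8 recursive multiplications to 7 at each level.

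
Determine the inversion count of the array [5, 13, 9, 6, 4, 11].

Finding inversions in [5, 13, 9, 6, 4, 11]:

(0, 4): arr[0]=5 > arr[4]=4
(1, 2): arr[1]=13 > arr[2]=9
(1, 3): arr[1]=13 > arr[3]=6
(1, 4): arr[1]=13 > arr[4]=4
(1, 5): arr[1]=13 > arr[5]=11
(2, 3): arr[2]=9 > arr[3]=6
(2, 4): arr[2]=9 > arr[4]=4
(3, 4): arr[3]=6 > arr[4]=4

Total inversions: 8

The array has 8 inversion(s): (0,4), (1,2), (1,3), (1,4), (1,5), (2,3), (2,4), (3,4). Each pair (i,j) satisfies i < j and arr[i] > arr[j].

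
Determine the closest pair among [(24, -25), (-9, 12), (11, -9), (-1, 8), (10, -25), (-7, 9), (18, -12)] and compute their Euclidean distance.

Computing all pairwise distances among 7 points:

d((24, -25), (-9, 12)) = 49.5782
d((24, -25), (11, -9)) = 20.6155
d((24, -25), (-1, 8)) = 41.4005
d((24, -25), (10, -25)) = 14.0
d((24, -25), (-7, 9)) = 46.0109
d((24, -25), (18, -12)) = 14.3178
d((-9, 12), (11, -9)) = 29.0
d((-9, 12), (-1, 8)) = 8.9443
d((-9, 12), (10, -25)) = 41.5933
d((-9, 12), (-7, 9)) = 3.6056 <-- minimum
d((-9, 12), (18, -12)) = 36.1248
d((11, -9), (-1, 8)) = 20.8087
d((11, -9), (10, -25)) = 16.0312
d((11, -9), (-7, 9)) = 25.4558
d((11, -9), (18, -12)) = 7.6158
d((-1, 8), (10, -25)) = 34.7851
d((-1, 8), (-7, 9)) = 6.0828
d((-1, 8), (18, -12)) = 27.5862
d((10, -25), (-7, 9)) = 38.0132
d((10, -25), (18, -12)) = 15.2643
d((-7, 9), (18, -12)) = 32.6497

Closest pair: (-9, 12) and (-7, 9) with distance 3.6056

The closest pair is (-9, 12) and (-7, 9) with Euclidean distance 3.6056. For 7 points, brute-force pairwise comparison is shown above. For large n, the divide-and-conquer algorithm (sort by x, recurse on halves, check the dividing strip) achieves O(n log n).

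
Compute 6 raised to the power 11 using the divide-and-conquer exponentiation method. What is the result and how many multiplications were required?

Computing 6^11 by squaring (build up from 6^1; each line after the first costs one multiplication):

6^1 = 6
6^2 = (6^1)^2 = 6^2 = 36
6^4 = (6^2)^2 = 36^2 = 1296
6^5 = 6 * 6^4 = 6 * 1296 = 7776
6^10 = (6^5)^2 = 7776^2 = 60466176
6^11 = 6 * 6^10 = 6 * 60466176 = 362797056

Result: 362797056
Multiplications needed: 5 (5 lines after 6^1)

6^11 = 362797056. Using exponentiation by squaring, this requires 5 multiplications. The key idea: if the exponent is even, square the half-power; if odd, multiply by the base once.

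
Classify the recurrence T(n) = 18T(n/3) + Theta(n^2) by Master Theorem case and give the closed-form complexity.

Master Theorem for T(n) = 18T(n/3) + O(n^2):

a = 18, b = 3, c = 2
log_b(a) = log_3(18) = 2.6309

Case 1: c = 2 < log_3(18) = 2.6309
T(n) = O(n^(log_3 18))

For T(n) = 18T(n/3) + O(n^2): log_3(18) = 2.6309. This is Case 1 of the Master Theorem (c < log_b(a), work dominated by leaves), giving O(n^(log_3 18)).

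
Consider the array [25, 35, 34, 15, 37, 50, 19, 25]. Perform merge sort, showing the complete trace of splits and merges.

Merge sort trace:

Split: [25, 35, 34, 15, 37, 50, 19, 25] -> [25, 35, 34, 15] and [37, 50, 19, 25]
  Split: [25, 35, 34, 15] -> [25, 35] and [34, 15]
    Split: [25, 35] -> [25] and [35]
    Merge: [25] + [35] -> [25, 35]
    Split: [34, 15] -> [34] and [15]
    Merge: [34] + [15] -> [15, 34]
  Merge: [25, 35] + [15, 34] -> [15, 25, 34, 35]
  Split: [37, 50, 19, 25] -> [37, 50] and [19, 25]
    Split: [37, 50] -> [37] and [50]
    Merge: [37] + [50] -> [37, 50]
    Split: [19, 25] -> [19] and [25]
    Merge: [19] + [25] -> [19, 25]
  Merge: [37, 50] + [19, 25] -> [19, 25, 37, 50]
Merge: [15, 25, 34, 35] + [19, 25, 37, 50] -> [15, 19, 25, 25, 34, 35, 37, 50]

Final sorted array: [15, 19, 25, 25, 34, 35, 37, 50]

The merge sort proceeds by recursively splitting the array and merging sorted halves.
After all merges, the sorted array is [15, 19, 25, 25, 34, 35, 37, 50].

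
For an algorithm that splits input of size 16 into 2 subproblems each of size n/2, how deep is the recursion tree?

For divide and conquer with division factor 2:

Problem sizes at each level:
Level 0: 16
Level 1: 8
Level 2: 4
Level 3: 2
Level 4: 1

The root is level 0 and the size-1 base case is level 4 (the tree spans levels 0 through 4, i.e. 5 levels counting the root), so the depth is the number of divisions: log_2(16) = 4

The recursion tree depth is log_2(16) = 4. At each level, the problem size is divided by 2, so it takes 4 divisions to reduce to a base case of size 1. The algorithm makes 2 recursive calls at each level.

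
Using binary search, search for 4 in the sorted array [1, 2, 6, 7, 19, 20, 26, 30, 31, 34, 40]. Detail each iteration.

Binary search for 4 in [1, 2, 6, 7, 19, 20, 26, 30, 31, 34, 40]:

lo=0, hi=10, mid=5, arr[mid]=20 -> 20 > 4, search left half
lo=0, hi=4, mid=2, arr[mid]=6 -> 6 > 4, search left half
lo=0, hi=1, mid=0, arr[mid]=1 -> 1 < 4, search right half
lo=1, hi=1, mid=1, arr[mid]=2 -> 2 < 4, search right half
lo=2 > hi=1, target 4 not found

Binary search determines that 4 is not in the array after 4 comparisons. The search space was exhausted without finding the target.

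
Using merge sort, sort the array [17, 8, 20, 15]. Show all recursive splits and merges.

Merge sort trace:

Split: [17, 8, 20, 15] -> [17, 8] and [20, 15]
  Split: [17, 8] -> [17] and [8]
  Merge: [17] + [8] -> [8, 17]
  Split: [20, 15] -> [20] and [15]
  Merge: [20] + [15] -> [15, 20]
Merge: [8, 17] + [15, 20] -> [8, 15, 17, 20]

Final sorted array: [8, 15, 17, 20]

The merge sort proceeds by recursively splitting the array and merging sorted halves.
After all merges, the sorted array is [8, 15, 17, 20].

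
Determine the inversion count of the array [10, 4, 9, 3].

Finding inversions in [10, 4, 9, 3]:

(0, 1): arr[0]=10 > arr[1]=4
(0, 2): arr[0]=10 > arr[2]=9
(0, 3): arr[0]=10 > arr[3]=3
(1, 3): arr[1]=4 > arr[3]=3
(2, 3): arr[2]=9 > arr[3]=3

Total inversions: 5

The array has 5 inversion(s): (0,1), (0,2), (0,3), (1,3), (2,3). Each pair (i,j) satisfies i < j and arr[i] > arr[j].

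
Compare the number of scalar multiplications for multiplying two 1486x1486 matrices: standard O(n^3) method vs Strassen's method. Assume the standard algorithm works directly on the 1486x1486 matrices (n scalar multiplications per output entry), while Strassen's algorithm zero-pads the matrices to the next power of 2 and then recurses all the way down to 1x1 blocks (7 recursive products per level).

Matrix multiplication for 1486x1486 matrices:

Strassen's algorithm requires power-of-2 dimensions. Pad 1486x1486 to 2048x2048 (next power of 2).

Standard algorithm: 1486^3 = 3281379256 multiplications
Strassen's algorithm: 7^(log2(2048)) = 7^11 = 1977326743 multiplications
Savings: 3281379256 - 1977326743 = 1304052513 multiplications

Standard: 3281379256 multiplications (1486^3). Strassen: 1977326743 multiplications (7^11, after padding to 2048x2048). Strassen reduces 8 recursive multiplications to 7 at each level.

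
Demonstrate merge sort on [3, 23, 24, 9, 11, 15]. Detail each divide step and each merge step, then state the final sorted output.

Merge sort trace:

Split: [3, 23, 24, 9, 11, 15] -> [3, 23, 24] and [9, 11, 15]
  Split: [3, 23, 24] -> [3] and [23, 24]
    Split: [23, 24] -> [23] and [24]
    Merge: [23] + [24] -> [23, 24]
  Merge: [3] + [23, 24] -> [3, 23, 24]
  Split: [9, 11, 15] -> [9] and [11, 15]
    Split: [11, 15] -> [11] and [15]
    Merge: [11] + [15] -> [11, 15]
  Merge: [9] + [11, 15] -> [9, 11, 15]
Merge: [3, 23, 24] + [9, 11, 15] -> [3, 9, 11, 15, 23, 24]

Final sorted array: [3, 9, 11, 15, 23, 24]

The merge sort proceeds by recursively splitting the array and merging sorted halves.
After all merges, the sorted array is [3, 9, 11, 15, 23, 24].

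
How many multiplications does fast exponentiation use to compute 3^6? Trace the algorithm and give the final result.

Computing 3^6 by squaring (build up from 3^1; each line after the first costs one multiplication):

3^1 = 3
3^2 = (3^1)^2 = 3^2 = 9
3^3 = 3 * 3^2 = 3 * 9 = 27
3^6 = (3^3)^2 = 27^2 = 729

Result: 729
Multiplications needed: 3 (3 lines after 3^1)

3^6 = 729. Using exponentiation by squaring, this requires 3 multiplications. The key idea: if the exponent is even, square the half-power; if odd, multiply by the base once.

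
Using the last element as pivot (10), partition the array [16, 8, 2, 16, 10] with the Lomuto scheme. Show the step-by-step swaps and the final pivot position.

Lomuto partition with pivot = 10:

Initial array: [16, 8, 2, 16, 10]

arr[0]=16 > 10: no swap
arr[1]=8 <= 10: swap with position 0, array becomes [8, 16, 2, 16, 10]
arr[2]=2 <= 10: swap with position 1, array becomes [8, 2, 16, 16, 10]
arr[3]=16 > 10: no swap

Place pivot at position 2: [8, 2, 10, 16, 16]
Pivot position: 2

After partitioning with pivot 10, the array becomes [8, 2, 10, 16, 16]. The pivot is placed at index 2. All elements to the left of the pivot are <= 10, and all elements to the right are > 10.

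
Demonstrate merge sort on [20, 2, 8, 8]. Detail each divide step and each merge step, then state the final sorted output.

Merge sort trace:

Split: [20, 2, 8, 8] -> [20, 2] and [8, 8]
  Split: [20, 2] -> [20] and [2]
  Merge: [20] + [2] -> [2, 20]
  Split: [8, 8] -> [8] and [8]
  Merge: [8] + [8] -> [8, 8]
Merge: [2, 20] + [8, 8] -> [2, 8, 8, 20]

Final sorted array: [2, 8, 8, 20]

The merge sort proceeds by recursively splitting the array and merging sorted halves.
After all merges, the sorted array is [2, 8, 8, 20].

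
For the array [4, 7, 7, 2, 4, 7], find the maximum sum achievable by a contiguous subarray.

Using Kadane's algorithm on [4, 7, 7, 2, 4, 7]:

Scanning through the array:
Position 1 (value 7): max_ending_here = 11, max_so_far = 11
Position 2 (value 7): max_ending_here = 18, max_so_far = 18
Position 3 (value 2): max_ending_here = 20, max_so_far = 20
Position 4 (value 4): max_ending_here = 24, max_so_far = 24
Position 5 (value 7): max_ending_here = 31, max_so_far = 31

Maximum subarray: [4, 7, 7, 2, 4, 7]
Maximum sum: 31

The maximum subarray is [4, 7, 7, 2, 4, 7] with sum 31. This subarray runs from index 0 to index 5.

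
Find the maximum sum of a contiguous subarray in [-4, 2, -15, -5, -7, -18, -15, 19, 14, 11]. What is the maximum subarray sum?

Using Kadane's algorithm on [-4, 2, -15, -5, -7, -18, -15, 19, 14, 11]:

Scanning through the array:
Position 1 (value 2): max_ending_here = 2, max_so_far = 2
Position 2 (value -15): max_ending_here = -13, max_so_far = 2
Position 3 (value -5): max_ending_here = -5, max_so_far = 2
Position 4 (value -7): max_ending_here = -7, max_so_far = 2
Position 5 (value -18): max_ending_here = -18, max_so_far = 2
Position 6 (value -15): max_ending_here = -15, max_so_far = 2
Position 7 (value 19): max_ending_here = 19, max_so_far = 19
Position 8 (value 14): max_ending_here = 33, max_so_far = 33
Position 9 (value 11): max_ending_here = 44, max_so_far = 44

Maximum subarray: [19, 14, 11]
Maximum sum: 44

The maximum subarray is [19, 14, 11] with sum 44. This subarray runs from index 7 to index 9.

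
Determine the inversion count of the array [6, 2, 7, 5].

Finding inversions in [6, 2, 7, 5]:

(0, 1): arr[0]=6 > arr[1]=2
(0, 3): arr[0]=6 > arr[3]=5
(2, 3): arr[2]=7 > arr[3]=5

Total inversions: 3

The array has 3 inversion(s): (0,1), (0,3), (2,3). Each pair (i,j) satisfies i < j and arr[i] > arr[j].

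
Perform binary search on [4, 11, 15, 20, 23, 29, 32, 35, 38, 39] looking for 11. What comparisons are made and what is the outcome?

Binary search for 11 in [4, 11, 15, 20, 23, 29, 32, 35, 38, 39]:

lo=0, hi=9, mid=4, arr[mid]=23 -> 23 > 11, search left half
lo=0, hi=3, mid=1, arr[mid]=11 -> Found target at index 1!

Binary search finds 11 at index 1 after 2 comparisons. The search repeatedly halves the search space by comparing with the middle element.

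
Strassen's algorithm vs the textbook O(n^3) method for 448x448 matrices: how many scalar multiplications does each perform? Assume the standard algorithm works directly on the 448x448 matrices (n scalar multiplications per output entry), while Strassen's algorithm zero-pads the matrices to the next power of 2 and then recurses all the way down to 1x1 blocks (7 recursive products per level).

Matrix multiplication for 448x448 matrices:

Strassen's algorithm requires power-of-2 dimensions. Pad 448x448 to 512x512 (next power of 2).

Standard algorithm: 448^3 = 89915392 multiplications
Strassen's algorithm: 7^(log2(512)) = 7^9 = 40353607 multiplications
Savings: 89915392 - 40353607 = 49561785 multiplications

Standard: 89915392 multiplications (448^3). Strassen: 40353607 multiplications (7^9, after padding to 512x512). Strassen reduces 8 recursive multiplications to 7 at each level.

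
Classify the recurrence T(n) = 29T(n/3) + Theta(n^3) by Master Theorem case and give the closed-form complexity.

Master Theorem for T(n) = 29T(n/3) + O(n^3):

a = 29, b = 3, c = 3
log_b(a) = log_3(29) = 3.0650

Case 1: c = 3 < log_3(29) = 3.0650
T(n) = O(n^(log_3 29))

For T(n) = 29T(n/3) + O(n^3): log_3(29) = 3.0650. This is Case 1 of the Master Theorem (c < log_b(a), work dominated by leaves), giving O(n^(log_3 29)).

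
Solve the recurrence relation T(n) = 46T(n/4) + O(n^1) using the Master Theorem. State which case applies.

Master Theorem for T(n) = 46T(n/4) + O(n^1):

a = 46, b = 4, c = 1
log_b(a) = log_4(46) = 2.7618

Case 1: c = 1 < log_4(46) = 2.7618
T(n) = O(n^(log_4 46))

For T(n) = 46T(n/4) + O(n^1): log_4(46) = 2.7618. This is Case 1 of the Master Theorem (c < log_b(a), work dominated by leaves), giving O(n^(log_4 46)).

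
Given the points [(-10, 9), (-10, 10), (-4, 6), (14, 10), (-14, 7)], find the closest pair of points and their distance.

Computing all pairwise distances among 5 points:

d((-10, 9), (-10, 10)) = 1.0 <-- minimum
d((-10, 9), (-4, 6)) = 6.7082
d((-10, 9), (14, 10)) = 24.0208
d((-10, 9), (-14, 7)) = 4.4721
d((-10, 10), (-4, 6)) = 7.2111
d((-10, 10), (14, 10)) = 24.0
d((-10, 10), (-14, 7)) = 5.0
d((-4, 6), (14, 10)) = 18.4391
d((-4, 6), (-14, 7)) = 10.0499
d((14, 10), (-14, 7)) = 28.1603

Closest pair: (-10, 9) and (-10, 10) with distance 1.0

The closest pair is (-10, 9) and (-10, 10) with Euclidean distance 1.0. For 5 points, brute-force pairwise comparison is shown above. For large n, the divide-and-conquer algorithm (sort by x, recurse on halves, check the dividing strip) achieves O(n log n).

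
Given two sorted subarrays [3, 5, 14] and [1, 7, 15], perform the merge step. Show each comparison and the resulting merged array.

Merging process:

Compare 3 vs 1: take 1 from right. Merged: [1]
Compare 3 vs 7: take 3 from left. Merged: [1, 3]
Compare 5 vs 7: take 5 from left. Merged: [1, 3, 5]
Compare 14 vs 7: take 7 from right. Merged: [1, 3, 5, 7]
Compare 14 vs 15: take 14 from left. Merged: [1, 3, 5, 7, 14]
Append remaining from right: [15]. Merged: [1, 3, 5, 7, 14, 15]

Final merged array: [1, 3, 5, 7, 14, 15]
Total comparisons: 5

The merged array is [1, 3, 5, 7, 14, 15], requiring 5 comparisons. The merge step runs in O(n) time where n is the total number of elements.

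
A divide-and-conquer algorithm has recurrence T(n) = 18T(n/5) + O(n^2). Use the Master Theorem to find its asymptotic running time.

Master Theorem for T(n) = 18T(n/5) + O(n^2):

a = 18, b = 5, c = 2
log_b(a) = log_5(18) = 1.7959

Case 3: c = 2 > log_5(18) = 1.7959
T(n) = O(n^2) = O(n^2)

For T(n) = 18T(n/5) + O(n^2): log_5(18) = 1.7959. This is Case 3 of the Master Theorem (c > log_b(a), work dominated by root), giving O(n^2).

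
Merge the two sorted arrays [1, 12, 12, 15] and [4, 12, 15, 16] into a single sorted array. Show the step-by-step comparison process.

Merging process:

Compare 1 vs 4: take 1 from left. Merged: [1]
Compare 12 vs 4: take 4 from right. Merged: [1, 4]
Compare 12 vs 12: take 12 from left. Merged: [1, 4, 12]
Compare 12 vs 12: take 12 from left. Merged: [1, 4, 12, 12]
Compare 15 vs 12: take 12 from right. Merged: [1, 4, 12, 12, 12]
Compare 15 vs 15: take 15 from left. Merged: [1, 4, 12, 12, 12, 15]
Append remaining from right: [15, 16]. Merged: [1, 4, 12, 12, 12, 15, 15, 16]

Final merged array: [1, 4, 12, 12, 12, 15, 15, 16]
Total comparisons: 6

The merged array is [1, 4, 12, 12, 12, 15, 15, 16], requiring 6 comparisons. The merge step runs in O(n) time where n is the total number of elements.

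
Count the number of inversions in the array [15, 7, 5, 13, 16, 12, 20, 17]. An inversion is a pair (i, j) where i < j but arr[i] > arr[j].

Finding inversions in [15, 7, 5, 13, 16, 12, 20, 17]:

(0, 1): arr[0]=15 > arr[1]=7
(0, 2): arr[0]=15 > arr[2]=5
(0, 3): arr[0]=15 > arr[3]=13
(0, 5): arr[0]=15 > arr[5]=12
(1, 2): arr[1]=7 > arr[2]=5
(3, 5): arr[3]=13 > arr[5]=12
(4, 5): arr[4]=16 > arr[5]=12
(6, 7): arr[6]=20 > arr[7]=17

Total inversions: 8

The array has 8 inversion(s): (0,1), (0,2), (0,3), (0,5), (1,2), (3,5), (4,5), (6,7). Each pair (i,j) satisfies i < j and arr[i] > arr[j].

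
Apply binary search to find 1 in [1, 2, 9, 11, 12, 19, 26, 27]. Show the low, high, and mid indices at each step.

Binary search for 1 in [1, 2, 9, 11, 12, 19, 26, 27]:

lo=0, hi=7, mid=3, arr[mid]=11 -> 11 > 1, search left half
lo=0, hi=2, mid=1, arr[mid]=2 -> 2 > 1, search left half
lo=0, hi=0, mid=0, arr[mid]=1 -> Found target at index 0!

Binary search finds 1 at index 0 after 3 comparisons. The search repeatedly halves the search space by comparing with the middle element.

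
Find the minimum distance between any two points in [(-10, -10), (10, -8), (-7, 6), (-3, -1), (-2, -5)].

Computing all pairwise distances among 5 points:

d((-10, -10), (10, -8)) = 20.0998
d((-10, -10), (-7, 6)) = 16.2788
d((-10, -10), (-3, -1)) = 11.4018
d((-10, -10), (-2, -5)) = 9.434
d((10, -8), (-7, 6)) = 22.0227
d((10, -8), (-3, -1)) = 14.7648
d((10, -8), (-2, -5)) = 12.3693
d((-7, 6), (-3, -1)) = 8.0623
d((-7, 6), (-2, -5)) = 12.083
d((-3, -1), (-2, -5)) = 4.1231 <-- minimum

Closest pair: (-3, -1) and (-2, -5) with distance 4.1231

The closest pair is (-3, -1) and (-2, -5) with Euclidean distance 4.1231. For 5 points, brute-force pairwise comparison is shown above. For large n, the divide-and-conquer algorithm (sort by x, recurse on halves, check the dividing strip) achieves O(n log n).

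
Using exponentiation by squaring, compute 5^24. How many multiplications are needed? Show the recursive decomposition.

Computing 5^24 by squaring (build up from 5^1; each line after the first costs one multiplication):

5^1 = 5
5^2 = (5^1)^2 = 5^2 = 25
5^3 = 5 * 5^2 = 5 * 25 = 125
5^6 = (5^3)^2 = 125^2 = 15625
5^12 = (5^6)^2 = 15625^2 = 244140625
5^24 = (5^12)^2 = 244140625^2 = 59604644775390625

Result: 59604644775390625
Multiplications needed: 5 (5 lines after 5^1)

5^24 = 59604644775390625. Using exponentiation by squaring, this requires 5 multiplications. The key idea: if the exponent is even, square the half-power; if odd, multiply by the base once.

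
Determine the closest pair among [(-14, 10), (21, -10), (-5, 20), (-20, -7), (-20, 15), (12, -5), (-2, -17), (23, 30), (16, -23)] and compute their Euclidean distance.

Computing all pairwise distances among 9 points:

d((-14, 10), (21, -10)) = 40.3113
d((-14, 10), (-5, 20)) = 13.4536
d((-14, 10), (-20, -7)) = 18.0278
d((-14, 10), (-20, 15)) = 7.8102 <-- minimum
d((-14, 10), (12, -5)) = 30.0167
d((-14, 10), (-2, -17)) = 29.5466
d((-14, 10), (23, 30)) = 42.0595
d((-14, 10), (16, -23)) = 44.5982
d((21, -10), (-5, 20)) = 39.6989
d((21, -10), (-20, -7)) = 41.1096
d((21, -10), (-20, 15)) = 48.0208
d((21, -10), (12, -5)) = 10.2956
d((21, -10), (-2, -17)) = 24.0416
d((21, -10), (23, 30)) = 40.05
d((21, -10), (16, -23)) = 13.9284
d((-5, 20), (-20, -7)) = 30.8869
d((-5, 20), (-20, 15)) = 15.8114
d((-5, 20), (12, -5)) = 30.2324
d((-5, 20), (-2, -17)) = 37.1214
d((-5, 20), (23, 30)) = 29.7321
d((-5, 20), (16, -23)) = 47.8539
d((-20, -7), (-20, 15)) = 22.0
d((-20, -7), (12, -5)) = 32.0624
d((-20, -7), (-2, -17)) = 20.5913
d((-20, -7), (23, 30)) = 56.7274
d((-20, -7), (16, -23)) = 39.3954
d((-20, 15), (12, -5)) = 37.7359
d((-20, 15), (-2, -17)) = 36.7151
d((-20, 15), (23, 30)) = 45.5412
d((-20, 15), (16, -23)) = 52.345
d((12, -5), (-2, -17)) = 18.4391
d((12, -5), (23, 30)) = 36.6879
d((12, -5), (16, -23)) = 18.4391
d((-2, -17), (23, 30)) = 53.2353
d((-2, -17), (16, -23)) = 18.9737
d((23, 30), (16, -23)) = 53.4603

Closest pair: (-14, 10) and (-20, 15) with distance 7.8102

The closest pair is (-14, 10) and (-20, 15) with Euclidean distance 7.8102. For 9 points, brute-force pairwise comparison is shown above. For large n, the divide-and-conquer algorithm (sort by x, recurse on halves, check the dividing strip) achieves O(n log n).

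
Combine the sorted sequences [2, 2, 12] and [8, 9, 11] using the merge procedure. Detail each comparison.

Merging process:

Compare 2 vs 8: take 2 from left. Merged: [2]
Compare 2 vs 8: take 2 from left. Merged: [2, 2]
Compare 12 vs 8: take 8 from right. Merged: [2, 2, 8]
Compare 12 vs 9: take 9 from right. Merged: [2, 2, 8, 9]
Compare 12 vs 11: take 11 from right. Merged: [2, 2, 8, 9, 11]
Append remaining from left: [12]. Merged: [2, 2, 8, 9, 11, 12]

Final merged array: [2, 2, 8, 9, 11, 12]
Total comparisons: 5

The merged array is [2, 2, 8, 9, 11, 12], requiring 5 comparisons. The merge step runs in O(n) time where n is the total number of elements.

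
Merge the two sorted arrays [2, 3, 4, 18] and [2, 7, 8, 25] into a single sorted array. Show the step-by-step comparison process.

Merging process:

Compare 2 vs 2: take 2 from left. Merged: [2]
Compare 3 vs 2: take 2 from right. Merged: [2, 2]
Compare 3 vs 7: take 3 from left. Merged: [2, 2, 3]
Compare 4 vs 7: take 4 from left. Merged: [2, 2, 3, 4]
Compare 18 vs 7: take 7 from right. Merged: [2, 2, 3, 4, 7]
Compare 18 vs 8: take 8 from right. Merged: [2, 2, 3, 4, 7, 8]
Compare 18 vs 25: take 18 from left. Merged: [2, 2, 3, 4, 7, 8, 18]
Append remaining from right: [25]. Merged: [2, 2, 3, 4, 7, 8, 18, 25]

Final merged array: [2, 2, 3, 4, 7, 8, 18, 25]
Total comparisons: 7

The merged array is [2, 2, 3, 4, 7, 8, 18, 25], requiring 7 comparisons. The merge step runs in O(n) time where n is the total number of elements.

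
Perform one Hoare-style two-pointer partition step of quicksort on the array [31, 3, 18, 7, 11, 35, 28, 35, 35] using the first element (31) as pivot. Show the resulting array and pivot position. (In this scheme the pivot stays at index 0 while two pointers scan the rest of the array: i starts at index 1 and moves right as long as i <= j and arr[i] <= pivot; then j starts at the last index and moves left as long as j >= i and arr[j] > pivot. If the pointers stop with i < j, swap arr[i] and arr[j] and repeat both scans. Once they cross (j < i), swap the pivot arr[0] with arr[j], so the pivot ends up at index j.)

Hoare-style two-pointer partition with pivot = 31:

Initial array: [31, 3, 18, 7, 11, 35, 28, 35, 35]

Pointers start at i = 1, j = 8.
i stops at index 5 (arr[5]=35 > 31), j stops at index 6 (arr[6]=28 <= 31): swap arr[5] and arr[6], array becomes [31, 3, 18, 7, 11, 28, 35, 35, 35]
i ends at 6, j ends at 5: the pointers have crossed (j < i), so scanning stops.

Swap pivot arr[0] with arr[5] to place pivot at position 5: [28, 3, 18, 7, 11, 31, 35, 35, 35]
Pivot position: 5

After partitioning with pivot 31, the array becomes [28, 3, 18, 7, 11, 31, 35, 35, 35]. The pivot is placed at index 5. All elements to the left of the pivot are <= 31, and all elements to the right are > 31.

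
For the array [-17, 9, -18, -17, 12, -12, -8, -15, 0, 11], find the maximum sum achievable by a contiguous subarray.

Using Kadane's algorithm on [-17, 9, -18, -17, 12, -12, -8, -15, 0, 11]:

Scanning through the array:
Position 1 (value 9): max_ending_here = 9, max_so_far = 9
Position 2 (value -18): max_ending_here = -9, max_so_far = 9
Position 3 (value -17): max_ending_here = -17, max_so_far = 9
Position 4 (value 12): max_ending_here = 12, max_so_far = 12
Position 5 (value -12): max_ending_here = 0, max_so_far = 12
Position 6 (value -8): max_ending_here = -8, max_so_far = 12
Position 7 (value -15): max_ending_here = -15, max_so_far = 12
Position 8 (value 0): max_ending_here = 0, max_so_far = 12
Position 9 (value 11): max_ending_here = 11, max_so_far = 12

Maximum subarray: [12]
Maximum sum: 12

The maximum subarray is [12] with sum 12. This subarray runs from index 4 to index 4.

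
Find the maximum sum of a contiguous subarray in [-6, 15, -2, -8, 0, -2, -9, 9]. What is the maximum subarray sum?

Using Kadane's algorithm on [-6, 15, -2, -8, 0, -2, -9, 9]:

Scanning through the array:
Position 1 (value 15): max_ending_here = 15, max_so_far = 15
Position 2 (value -2): max_ending_here = 13, max_so_far = 15
Position 3 (value -8): max_ending_here = 5, max_so_far = 15
Position 4 (value 0): max_ending_here = 5, max_so_far = 15
Position 5 (value -2): max_ending_here = 3, max_so_far = 15
Position 6 (value -9): max_ending_here = -6, max_so_far = 15
Position 7 (value 9): max_ending_here = 9, max_so_far = 15

Maximum subarray: [15]
Maximum sum: 15

The maximum subarray is [15] with sum 15. This subarray runs from index 1 to index 1.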